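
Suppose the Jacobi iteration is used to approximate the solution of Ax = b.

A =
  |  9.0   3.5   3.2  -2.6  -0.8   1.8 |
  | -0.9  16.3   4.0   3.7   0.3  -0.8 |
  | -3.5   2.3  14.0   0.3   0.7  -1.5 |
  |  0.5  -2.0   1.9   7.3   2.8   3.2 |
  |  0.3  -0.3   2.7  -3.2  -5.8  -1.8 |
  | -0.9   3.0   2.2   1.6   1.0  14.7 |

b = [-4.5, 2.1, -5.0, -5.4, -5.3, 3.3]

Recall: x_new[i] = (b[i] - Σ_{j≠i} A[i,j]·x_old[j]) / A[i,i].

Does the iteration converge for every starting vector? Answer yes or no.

A = D + L + U where D = diag(9, 16.3, 14, 7.3, -5.8, 14.7).
Jacobi: T = -D⁻¹(L+U), T[0,3] = -(-2.6)/(9) = +0.2889; T[0,0] = 0.
  T[0,:] = [+0.0000  -0.3889  -0.3556  +0.2889  +0.0889  -0.2000]
  T[1,:] = [+0.0552  +0.0000  -0.2454  -0.2270  -0.0184  +0.0491]
  T[2,:] = [+0.2500  -0.1643  +0.0000  -0.0214  -0.0500  +0.1071]
  T[3,:] = [-0.0685  +0.2740  -0.2603  +0.0000  -0.3836  -0.4384]
  T[4,:] = [+0.0517  -0.0517  +0.4655  -0.5517  +0.0000  -0.3103]
  T[5,:] = [+0.0612  -0.2041  -0.1497  -0.1088  -0.0680  +0.0000]
|eigenvalues of T|: 0.5838, 0.4411, 0.4411, 0.4205, 0.4205, 0.1383.
ρ(T) = max|λ| = 0.5838; 0.5838 < 1: convergent.

yes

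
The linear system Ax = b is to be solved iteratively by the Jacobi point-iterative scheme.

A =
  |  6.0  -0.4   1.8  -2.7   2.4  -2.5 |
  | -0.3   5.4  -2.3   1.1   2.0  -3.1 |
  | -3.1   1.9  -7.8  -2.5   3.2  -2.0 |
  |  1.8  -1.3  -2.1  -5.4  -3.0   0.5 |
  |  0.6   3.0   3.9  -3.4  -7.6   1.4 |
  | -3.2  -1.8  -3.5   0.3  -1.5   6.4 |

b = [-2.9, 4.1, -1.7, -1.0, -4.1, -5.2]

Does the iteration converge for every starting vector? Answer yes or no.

no

Split A = D + L + U, D = diag(6, 5.4, -7.8, -5.4, -7.6, 6.4).
Jacobi T = -D⁻¹(L+U): T[3,1] = -(-1.3)/(-5.4) = -0.2407; T[3,3] = 0.
  T[0,:] = [+0.0000  +0.0667  -0.3000  +0.4500  -0.4000  +0.4167]
  T[1,:] = [+0.0556  +0.0000  +0.4259  -0.2037  -0.3704  +0.5741]
  T[2,:] = [-0.3974  +0.2436  +0.0000  -0.3205  +0.4103  -0.2564]
  T[3,:] = [+0.3333  -0.2407  -0.3889  +0.0000  -0.5556  +0.0926]
  T[4,:] = [+0.0789  +0.3947  +0.5132  -0.4474  +0.0000  +0.1842]
  T[5,:] = [+0.5000  +0.2812  +0.5469  -0.0469  +0.2344  +0.0000]
moduli |λ_i(T)| = 1.1476, 0.6138, 0.4982, 0.4982, 0.4508, 0.0956.
spectral radius ρ = 1.1476; 1.1476 > 1 ⇒ diverges.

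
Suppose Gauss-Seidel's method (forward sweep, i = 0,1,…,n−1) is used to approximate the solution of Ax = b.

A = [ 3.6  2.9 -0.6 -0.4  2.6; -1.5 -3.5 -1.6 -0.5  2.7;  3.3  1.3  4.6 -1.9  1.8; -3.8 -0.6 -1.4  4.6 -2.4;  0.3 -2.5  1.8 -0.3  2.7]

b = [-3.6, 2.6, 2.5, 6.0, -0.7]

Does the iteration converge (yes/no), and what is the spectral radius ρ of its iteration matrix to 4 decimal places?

A = D + L + U where D = diag(3.6, -3.5, 4.6, 4.6, 2.7).
T_GS = -(D+L)⁻¹U: row 0 first, T[0,4] = -(2.6)/(3.6) = -0.7222; later rows by forward substitution.
  T[0,:] = [+0.0000, -0.8056, +0.1667, +0.1111, -0.7222]
  T[1,:] = [+0.0000, +0.3452, -0.5286, -0.1905, +1.0810]
  T[2,:] = [+0.0000, +0.4803, +0.0298, +0.3872, -0.1787]
  T[3,:] = [+0.0000, -0.4742, +0.0778, +0.1848, +0.0117]
  T[4,:] = [+0.0000, +0.0363, -0.5192, -0.4263, +1.2015]
moduli |λ_i(T)| = 1.3505, 0.4370, 0.4370, 0.0342, 0.0000.
spectral radius ρ = 1.3505; 1.3505 > 1: divergent.

no, ρ = 1.3505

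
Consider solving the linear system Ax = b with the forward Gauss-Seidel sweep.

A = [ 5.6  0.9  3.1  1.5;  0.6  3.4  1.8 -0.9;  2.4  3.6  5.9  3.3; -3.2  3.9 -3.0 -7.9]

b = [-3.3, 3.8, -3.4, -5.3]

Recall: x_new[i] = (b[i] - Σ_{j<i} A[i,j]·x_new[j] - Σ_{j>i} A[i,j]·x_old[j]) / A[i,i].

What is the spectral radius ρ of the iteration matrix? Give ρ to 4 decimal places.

0.8559

Write A = D+L+U with D = diag(5.6, 3.4, 5.9, -7.9).
T_GS = -(D+L)⁻¹U: row 0 first, T[0,2] = -(3.1)/(5.6) = -0.5536; later rows by forward substitution.
  T[0,:] = [+0.0000 -0.1607 -0.5536 -0.2679]
  T[1,:] = [+0.0000 +0.0284 -0.4317 +0.3120]
  T[2,:] = [+0.0000 +0.0481 +0.4886 -0.6407]
  T[3,:] = [+0.0000 +0.0608 -0.1744 +0.5058]
|λ(T)| sorted: 0.8559, 0.1501, 0.1501, 0.0000.
spectral radius ρ = 0.8559; 0.8559 < 1 ⇒ converges.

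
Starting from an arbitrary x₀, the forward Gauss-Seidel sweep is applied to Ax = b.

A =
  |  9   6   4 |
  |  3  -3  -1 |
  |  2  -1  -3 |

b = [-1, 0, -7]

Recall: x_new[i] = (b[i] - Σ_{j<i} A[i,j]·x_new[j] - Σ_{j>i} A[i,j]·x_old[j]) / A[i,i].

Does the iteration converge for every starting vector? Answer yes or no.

Diagonal D = diag(9, -3, -3); L, U strict lower/upper.
T_GS = -(D+L)⁻¹U: row 0 first, T[0,2] = -(4)/(9) = -0.4444; later rows by forward substitution.
  T[0,:] = [+0.0000 -0.6667 -0.4444]
  T[1,:] = [+0.0000 -0.6667 -0.7778]
  T[2,:] = [+0.0000 -0.2222 -0.0370]
|eigenvalues of T|: 0.8733, 0.1696, 0.0000.
spectral radius ρ = 0.8733; 0.8733 < 1: convergent.

yes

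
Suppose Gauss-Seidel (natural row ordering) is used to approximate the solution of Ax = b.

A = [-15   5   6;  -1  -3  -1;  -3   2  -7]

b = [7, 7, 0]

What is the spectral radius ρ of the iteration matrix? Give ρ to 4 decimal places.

0.5094

A = D + L + U where D = diag(-15, -3, -7).
GS T = -(D+L)⁻¹U: row 0 first, T[0,2] = -(6)/(-15) = +0.4000; later rows by forward substitution.
  T[0,:] = [+0.0000 +0.3333 +0.4000]
  T[1,:] = [+0.0000 -0.1111 -0.4667]
  T[2,:] = [+0.0000 -0.1746 -0.3048]
eigenvalue magnitudes: 0.5094, 0.0935, 0.0000.
spectral radius ρ = 0.5094; 0.5094 < 1, so it converges for any x₀.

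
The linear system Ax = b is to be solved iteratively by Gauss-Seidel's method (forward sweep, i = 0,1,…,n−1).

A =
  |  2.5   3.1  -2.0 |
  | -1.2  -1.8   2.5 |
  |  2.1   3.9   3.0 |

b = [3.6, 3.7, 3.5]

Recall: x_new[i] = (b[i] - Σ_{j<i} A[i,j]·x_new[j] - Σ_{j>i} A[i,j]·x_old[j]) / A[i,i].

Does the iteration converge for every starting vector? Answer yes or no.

Split A = D + L + U, D = diag(2.5, -1.8, 3).
T_GS = -(D+L)⁻¹U: row 0 first, T[0,2] = -(-2)/(2.5) = +0.8000; later rows by forward substitution.
  T[0,:] = [+0.0000, -1.2400, +0.8000]
  T[1,:] = [+0.0000, +0.8267, +0.8556]
  T[2,:] = [+0.0000, -0.2067, -1.6722]
moduli |λ_i(T)| = 1.5993, 0.7538, 0.0000.
spectral radius ρ = 1.5993; 1.5993 > 1: divergent.

no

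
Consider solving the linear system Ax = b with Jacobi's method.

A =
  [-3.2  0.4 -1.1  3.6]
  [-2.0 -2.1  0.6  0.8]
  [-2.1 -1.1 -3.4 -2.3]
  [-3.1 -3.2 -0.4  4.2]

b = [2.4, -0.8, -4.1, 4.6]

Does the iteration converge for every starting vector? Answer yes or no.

no

Write A = D+L+U with D = diag(-3.2, -2.1, -3.4, 4.2).
Jacobi T = -D⁻¹(L+U): T[0,1] = -(0.4)/(-3.2) = +0.1250; T[0,0] = 0.
  T[0,:] = [+0.0000, +0.1250, -0.3438, +1.1250]
  T[1,:] = [-0.9524, +0.0000, +0.2857, +0.3810]
  T[2,:] = [-0.6176, -0.3235, +0.0000, -0.6765]
  T[3,:] = [+0.7381, +0.7619, +0.0952, +0.0000]
|roots of det(T-λI)|: 1.2823, 0.9633, 0.9633, 0.2260.
spectral radius ρ = 1.2823; 1.2823 > 1: divergent.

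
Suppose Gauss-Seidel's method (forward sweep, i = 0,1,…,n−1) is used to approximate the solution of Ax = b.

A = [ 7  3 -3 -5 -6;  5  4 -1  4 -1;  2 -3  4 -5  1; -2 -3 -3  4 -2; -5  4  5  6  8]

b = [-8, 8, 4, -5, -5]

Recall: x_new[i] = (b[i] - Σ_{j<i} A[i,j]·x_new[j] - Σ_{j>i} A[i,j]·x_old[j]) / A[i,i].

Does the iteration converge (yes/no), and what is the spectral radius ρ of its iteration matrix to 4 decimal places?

no, ρ = 1.3223

Let D = diag(7, 4, 4, 4, 8); L, U the strict triangles.
GS T = -(D+L)⁻¹U: row 0 first, T[0,3] = -(-5)/(7) = +0.7143; later rows by forward substitution.
  T[0,:] = [+0.0000, -0.4286, +0.4286, +0.7143, +0.8571]
  T[1,:] = [+0.0000, +0.5357, -0.2857, -1.8929, -0.8214]
  T[2,:] = [+0.0000, +0.6161, -0.4286, -0.5268, -1.2946]
  T[3,:] = [+0.0000, +0.6496, -0.3214, -1.4576, -0.6585]
  T[4,:] = [+0.0000, -1.4079, +0.9196, +2.8153, +2.2494]
|roots of det(T-λI)|: 1.3223, 0.5597, 0.5597, 0.1010, 0.0000.
ρ = 1.3223; 1.3223 > 1: divergent.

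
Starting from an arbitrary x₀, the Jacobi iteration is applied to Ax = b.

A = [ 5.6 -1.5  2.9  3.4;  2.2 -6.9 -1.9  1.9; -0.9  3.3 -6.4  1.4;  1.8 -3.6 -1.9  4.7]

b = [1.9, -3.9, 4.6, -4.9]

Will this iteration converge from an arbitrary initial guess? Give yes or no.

yes

Let D = diag(5.6, -6.9, -6.4, 4.7); L, U the strict triangles.
Jacobi T = -D⁻¹(L+U): T[2,1] = -(3.3)/(-6.4) = +0.5156; T[2,2] = 0.
  T[0,:] = [+0.0000  +0.2679  -0.5179  -0.6071]
  T[1,:] = [+0.3188  +0.0000  -0.2754  +0.2754]
  T[2,:] = [-0.1406  +0.5156  +0.0000  +0.2188]
  T[3,:] = [-0.3830  +0.7660  +0.4043  +0.0000]
moduli |λ_i(T)| = 0.8231, 0.5564, 0.5564, 0.1797.
ρ(T) = max|λ| = 0.8231; 0.8231 < 1 ⇒ converges.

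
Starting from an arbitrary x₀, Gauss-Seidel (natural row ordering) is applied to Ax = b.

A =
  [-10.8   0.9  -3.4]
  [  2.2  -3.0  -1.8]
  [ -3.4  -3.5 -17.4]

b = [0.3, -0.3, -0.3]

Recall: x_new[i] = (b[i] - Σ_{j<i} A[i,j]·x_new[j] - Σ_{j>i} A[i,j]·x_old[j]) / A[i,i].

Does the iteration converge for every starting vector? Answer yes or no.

A = D + L + U where D = diag(-10.8, -3, -17.4).
Gauss-Seidel: T = -(D+L)⁻¹U, row 0 first, T[0,1] = -(0.9)/(-10.8) = +0.0833; later rows by forward substitution.
  T[0,:] = [+0.0000, +0.0833, -0.3148]
  T[1,:] = [+0.0000, +0.0611, -0.8309]
  T[2,:] = [+0.0000, -0.0286, +0.2286]
|eigenvalues of T|: 0.3203, 0.0305, 0.0000.
spectral radius ρ = 0.3203; 0.3203 < 1 ⇒ converges.

yes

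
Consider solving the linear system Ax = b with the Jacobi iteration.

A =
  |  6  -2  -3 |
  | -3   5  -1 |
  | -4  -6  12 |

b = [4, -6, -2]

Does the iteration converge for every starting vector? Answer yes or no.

Write A = D+L+U with D = diag(6, 5, 12).
Jacobi T = -D⁻¹(L+U): T[1,0] = -(-3)/(5) = +0.6000; T[1,1] = 0.
  T[0,:] = [+0.0000, +0.3333, +0.5000]
  T[1,:] = [+0.6000, +0.0000, +0.2000]
  T[2,:] = [+0.3333, +0.5000, +0.0000]
|roots of det(T-λI)|: 0.8223, 0.4577, 0.4577.
spectral radius ρ = 0.8223; 0.8223 < 1: convergent.

yes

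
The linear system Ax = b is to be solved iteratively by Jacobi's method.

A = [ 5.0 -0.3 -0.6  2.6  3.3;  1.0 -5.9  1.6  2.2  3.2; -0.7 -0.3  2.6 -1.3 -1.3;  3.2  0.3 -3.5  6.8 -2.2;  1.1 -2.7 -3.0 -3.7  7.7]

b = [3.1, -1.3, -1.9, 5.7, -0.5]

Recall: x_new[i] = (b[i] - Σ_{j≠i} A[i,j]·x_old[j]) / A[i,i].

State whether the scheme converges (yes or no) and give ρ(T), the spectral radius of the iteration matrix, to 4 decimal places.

Split A = D + L + U, D = diag(5, -5.9, 2.6, 6.8, 7.7).
Jacobi T = -D⁻¹(L+U): T[2,1] = -(-0.3)/(2.6) = +0.1154; T[2,2] = 0.
  T[0,:] = [+0.0000, +0.0600, +0.1200, -0.5200, -0.6600]
  T[1,:] = [+0.1695, +0.0000, +0.2712, +0.3729, +0.5424]
  T[2,:] = [+0.2692, +0.1154, +0.0000, +0.5000, +0.5000]
  T[3,:] = [-0.4706, -0.0441, +0.5147, +0.0000, +0.3235]
  T[4,:] = [-0.1429, +0.3506, +0.3896, +0.4805, +0.0000]
|eigenvalues of T|: 1.1452, 0.8510, 0.5165, 0.2860, 0.0637.
spectral radius ρ = 1.1452; 1.1452 > 1 ⇒ diverges.

no, ρ = 1.1452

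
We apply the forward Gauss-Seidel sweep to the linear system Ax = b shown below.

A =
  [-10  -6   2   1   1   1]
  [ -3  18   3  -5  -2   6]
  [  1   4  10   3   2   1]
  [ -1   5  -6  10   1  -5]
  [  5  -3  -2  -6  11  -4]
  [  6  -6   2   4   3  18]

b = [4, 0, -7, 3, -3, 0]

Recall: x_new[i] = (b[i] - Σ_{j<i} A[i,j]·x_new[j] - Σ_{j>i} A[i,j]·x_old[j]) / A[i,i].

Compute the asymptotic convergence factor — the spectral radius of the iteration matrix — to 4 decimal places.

0.9456

Diagonal D = diag(-10, 18, 10, 10, 11, 18); L, U strict lower/upper.
GS T = -(D+L)⁻¹U: row 0 first, T[0,5] = -(1)/(-10) = +0.1000; later rows by forward substitution.
  T[0,:] = [+0.0000  -0.6000  +0.2000  +0.1000  +0.1000  +0.1000]
  T[1,:] = [+0.0000  -0.1000  -0.1333  +0.2944  +0.1278  -0.3167]
  T[2,:] = [+0.0000  +0.1000  +0.0333  -0.4278  -0.2611  +0.0167]
  T[3,:] = [+0.0000  +0.0500  +0.1067  -0.3939  -0.3106  +0.6783]
  T[4,:] = [+0.0000  +0.2909  -0.0630  -0.2578  -0.2275  +0.6048]
  T[5,:] = [+0.0000  +0.0960  -0.1280  +0.2428  +0.1452  -0.3923]
|eigenvalues of T|: 0.9456, 0.1980, 0.1980, 0.1840, 0.0533, 0.0000.
ρ = 0.9456; 0.9456 < 1 ⇒ converges.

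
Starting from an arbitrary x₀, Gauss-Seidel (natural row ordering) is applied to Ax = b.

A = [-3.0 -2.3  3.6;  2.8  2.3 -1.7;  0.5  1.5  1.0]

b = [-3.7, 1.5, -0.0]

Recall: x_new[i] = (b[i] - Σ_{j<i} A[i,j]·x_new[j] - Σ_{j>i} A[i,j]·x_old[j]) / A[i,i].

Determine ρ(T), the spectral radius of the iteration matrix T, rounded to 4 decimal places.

1.5937

Split A = D + L + U, D = diag(-3, 2.3, 1).
Gauss-Seidel: T = -(D+L)⁻¹U, row 0 first, T[0,1] = -(-2.3)/(-3) = -0.7667; later rows by forward substitution.
  T[0,:] = [+0.0000 -0.7667 +1.2000]
  T[1,:] = [+0.0000 +0.9333 -0.7217]
  T[2,:] = [+0.0000 -1.0167 +0.4826]
|eigenvalues of T|: 1.5937, 0.1778, 0.0000.
ρ = 1.5937; 1.5937 > 1: divergent.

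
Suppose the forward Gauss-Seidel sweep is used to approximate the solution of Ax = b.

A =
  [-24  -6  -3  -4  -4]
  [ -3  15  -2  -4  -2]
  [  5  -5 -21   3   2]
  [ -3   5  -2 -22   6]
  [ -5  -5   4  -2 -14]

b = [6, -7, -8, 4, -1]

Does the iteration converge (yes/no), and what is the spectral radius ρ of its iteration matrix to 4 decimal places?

Let D = diag(-24, 15, -21, -22, -14); L, U the strict triangles.
Gauss-Seidel: T = -(D+L)⁻¹U, row 0 first, T[0,4] = -(-4)/(-24) = -0.1667; later rows by forward substitution.
  T[0,:] = [+0.0000, -0.2500, -0.1250, -0.1667, -0.1667]
  T[1,:] = [+0.0000, -0.0500, +0.1083, +0.2333, +0.1000]
  T[2,:] = [+0.0000, -0.0476, -0.0556, +0.0476, +0.0317]
  T[3,:] = [+0.0000, +0.0271, +0.0467, +0.0714, +0.3153]
  T[4,:] = [+0.0000, +0.0897, -0.0166, -0.0204, -0.0122]
|roots of det(T-λI)|: 0.2069, 0.1706, 0.1706, 0.0770, 0.0000.
ρ = 0.2069; 0.2069 < 1: convergent.

yes, ρ = 0.2069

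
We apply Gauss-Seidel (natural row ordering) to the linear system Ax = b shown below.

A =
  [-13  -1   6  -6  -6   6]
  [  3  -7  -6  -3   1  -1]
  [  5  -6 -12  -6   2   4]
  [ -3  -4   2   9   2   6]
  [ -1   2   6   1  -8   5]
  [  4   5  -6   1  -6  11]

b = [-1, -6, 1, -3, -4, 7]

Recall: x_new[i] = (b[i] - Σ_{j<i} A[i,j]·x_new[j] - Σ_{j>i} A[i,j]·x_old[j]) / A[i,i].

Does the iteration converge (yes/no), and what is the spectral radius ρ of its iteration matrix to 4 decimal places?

A = D + L + U where D = diag(-13, -7, -12, 9, -8, 11).
T_GS = -(D+L)⁻¹U: row 0 first, T[0,1] = -(-1)/(-13) = -0.0769; later rows by forward substitution.
  T[0,:] = [+0.0000 -0.0769 +0.4615 -0.4615 -0.4615 +0.4615]
  T[1,:] = [+0.0000 -0.0330 -0.6593 -0.6264 -0.0549 +0.0549]
  T[2,:] = [+0.0000 -0.0156 +0.5220 -0.3791 +0.0018 +0.4982]
  T[3,:] = [+0.0000 -0.0368 -0.2552 -0.3480 -0.4009 -0.5991]
  T[4,:] = [+0.0000 -0.0149 +0.1371 -0.4267 -0.0048 +0.8798]
  T[5,:] = [+0.0000 +0.0297 +0.5145 +0.0446 +0.2276 +0.6133]
|eigenvalues of T|: 1.3165, 0.7078, 0.1610, 0.1054, 0.1054, 0.0000.
ρ(T) = max|λ| = 1.3165; 1.3165 > 1, so it fails to converge.

no, ρ = 1.3165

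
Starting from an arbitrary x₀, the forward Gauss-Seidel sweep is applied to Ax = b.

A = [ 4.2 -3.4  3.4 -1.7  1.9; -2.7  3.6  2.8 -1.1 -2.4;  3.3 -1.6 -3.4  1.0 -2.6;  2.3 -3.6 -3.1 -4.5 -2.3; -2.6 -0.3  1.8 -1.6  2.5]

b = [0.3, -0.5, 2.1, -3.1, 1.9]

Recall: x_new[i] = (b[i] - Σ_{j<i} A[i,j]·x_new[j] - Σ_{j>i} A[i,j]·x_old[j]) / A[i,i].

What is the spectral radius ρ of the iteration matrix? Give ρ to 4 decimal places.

Write A = D+L+U with D = diag(4.2, 3.6, -3.4, -4.5, 2.5).
GS T = -(D+L)⁻¹U: row 0 first, T[0,3] = -(-1.7)/(4.2) = +0.4048; later rows by forward substitution.
  T[0,:] = [+0.0000 +0.8095 -0.8095 +0.4048 -0.4524]
  T[1,:] = [+0.0000 +0.6071 -1.3849 +0.6091 +0.3274]
  T[2,:] = [+0.0000 +0.5000 -0.1340 +0.4003 -1.3578]
  T[3,:] = [+0.0000 -0.4164 +0.7865 -0.5562 -0.0688]
  T[4,:] = [+0.0000 +0.2883 -0.4083 -0.1502 +0.5024]
|roots of det(T-λI)|: 1.2606, 0.7393, 0.7393, 0.1429, 0.0000.
ρ = 1.2606; 1.2606 > 1: divergent.

1.2606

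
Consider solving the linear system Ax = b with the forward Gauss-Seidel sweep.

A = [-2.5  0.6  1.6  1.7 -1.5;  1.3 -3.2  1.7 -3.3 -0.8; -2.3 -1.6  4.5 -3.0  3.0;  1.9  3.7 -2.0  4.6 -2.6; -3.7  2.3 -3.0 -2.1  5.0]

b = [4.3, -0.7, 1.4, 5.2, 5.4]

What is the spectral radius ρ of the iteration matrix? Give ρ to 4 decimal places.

1.3869

Diagonal D = diag(-2.5, -3.2, 4.5, 4.6, 5); L, U strict lower/upper.
GS T = -(D+L)⁻¹U: row 0 first, T[0,2] = -(1.6)/(-2.5) = +0.6400; later rows by forward substitution.
  T[0,:] = [+0.0000, +0.2400, +0.6400, +0.6800, -0.6000]
  T[1,:] = [+0.0000, +0.0975, +0.7913, -0.7550, -0.4938]
  T[2,:] = [+0.0000, +0.1573, +0.6084, +0.7458, -1.1489]
  T[3,:] = [+0.0000, -0.1091, -0.6362, +0.6507, +0.7107]
  T[4,:] = [+0.0000, +0.1813, +0.2075, +1.5712, -0.6077]
|λ(T)| sorted: 1.3869, 0.6118, 0.2047, 0.2047, 0.0000.
ρ(T) = max|λ| = 1.3869; 1.3869 > 1 ⇒ diverges.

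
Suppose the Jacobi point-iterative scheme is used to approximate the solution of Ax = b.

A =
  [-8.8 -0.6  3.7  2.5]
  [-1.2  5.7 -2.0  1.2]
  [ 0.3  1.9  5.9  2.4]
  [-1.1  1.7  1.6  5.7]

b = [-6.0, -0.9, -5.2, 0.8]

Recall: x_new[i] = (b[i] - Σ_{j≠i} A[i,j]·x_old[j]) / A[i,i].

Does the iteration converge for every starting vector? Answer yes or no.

Diagonal D = diag(-8.8, 5.7, 5.9, 5.7); L, U strict lower/upper.
T_J = -D⁻¹(L+U): T[2,0] = -(0.3)/(5.9) = -0.0508; T[2,2] = 0.
  T[0,:] = [+0.0000 -0.0682 +0.4205 +0.2841]
  T[1,:] = [+0.2105 +0.0000 +0.3509 -0.2105]
  T[2,:] = [-0.0508 -0.3220 +0.0000 -0.4068]
  T[3,:] = [+0.1930 -0.2982 -0.2807 +0.0000]
moduli |λ_i(T)| = 0.5388, 0.4121, 0.3937, 0.3937.
ρ(T) = max|λ| = 0.5388; 0.5388 < 1 ⇒ converges.

yes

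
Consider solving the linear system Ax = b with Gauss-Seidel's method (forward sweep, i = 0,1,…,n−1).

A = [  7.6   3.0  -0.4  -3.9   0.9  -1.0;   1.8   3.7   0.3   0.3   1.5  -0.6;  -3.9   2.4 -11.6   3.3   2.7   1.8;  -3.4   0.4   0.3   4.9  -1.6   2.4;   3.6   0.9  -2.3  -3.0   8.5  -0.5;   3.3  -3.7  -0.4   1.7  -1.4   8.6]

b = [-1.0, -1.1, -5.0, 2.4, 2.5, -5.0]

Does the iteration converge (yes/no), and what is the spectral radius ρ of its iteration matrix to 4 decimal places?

Split A = D + L + U, D = diag(7.6, 3.7, -11.6, 4.9, 8.5, 8.6).
GS T = -(D+L)⁻¹U: row 0 first, T[0,5] = -(-1)/(7.6) = +0.1316; later rows by forward substitution.
  T[0,:] = [+0.0000  -0.3947  +0.0526  +0.5132  -0.1184  +0.1316]
  T[1,:] = [+0.0000  +0.1920  -0.1067  -0.3307  -0.3478  +0.0982]
  T[2,:] = [+0.0000  +0.1724  -0.0398  +0.0435  +0.2006  +0.1312]
  T[3,:] = [+0.0000  -0.3001  +0.0477  +0.3804  +0.2605  -0.4145]
  T[4,:] = [+0.0000  +0.0876  -0.0049  -0.0363  +0.2332  -0.1181]
  T[5,:] = [+0.0000  +0.3157  -0.0782  -0.4183  -0.1084  +0.0606]
|λ(T)| sorted: 0.8547, 0.1206, 0.0911, 0.0846, 0.0846, 0.0000.
ρ = 0.8547; 0.8547 < 1: convergent.

yes, ρ = 0.8547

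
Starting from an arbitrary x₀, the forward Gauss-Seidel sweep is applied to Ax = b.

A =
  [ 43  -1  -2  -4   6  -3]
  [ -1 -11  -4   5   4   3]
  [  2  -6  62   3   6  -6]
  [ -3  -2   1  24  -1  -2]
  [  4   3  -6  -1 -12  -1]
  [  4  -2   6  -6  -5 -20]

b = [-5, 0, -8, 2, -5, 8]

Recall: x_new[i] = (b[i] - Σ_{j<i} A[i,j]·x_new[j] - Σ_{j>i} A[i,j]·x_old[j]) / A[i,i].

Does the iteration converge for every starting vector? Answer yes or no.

yes

Write A = D+L+U with D = diag(43, -11, 62, 24, -12, -20).
T_GS = -(D+L)⁻¹U: row 0 first, T[0,2] = -(-2)/(43) = +0.0465; later rows by forward substitution.
  T[0,:] = [+0.0000  +0.0233  +0.0465  +0.0930  -0.1395  +0.0698]
  T[1,:] = [+0.0000  -0.0021  -0.3679  +0.4461  +0.3763  +0.2664]
  T[2,:] = [+0.0000  -0.0010  -0.0371  -0.0082  -0.0559  +0.1203]
  T[3,:] = [+0.0000  +0.0028  -0.0233  +0.0491  +0.0579  +0.1092]
  T[4,:] = [+0.0000  +0.0075  -0.0560  +0.1425  +0.0707  -0.0627]
  T[5,:] = [+0.0000  +0.0019  +0.0559  -0.0788  -0.1173  +0.0063]
|eigenvalues of T|: 0.1692, 0.1068, 0.0920, 0.0649, 0.0026, 0.0000.
ρ = 0.1692; 0.1692 < 1: convergent.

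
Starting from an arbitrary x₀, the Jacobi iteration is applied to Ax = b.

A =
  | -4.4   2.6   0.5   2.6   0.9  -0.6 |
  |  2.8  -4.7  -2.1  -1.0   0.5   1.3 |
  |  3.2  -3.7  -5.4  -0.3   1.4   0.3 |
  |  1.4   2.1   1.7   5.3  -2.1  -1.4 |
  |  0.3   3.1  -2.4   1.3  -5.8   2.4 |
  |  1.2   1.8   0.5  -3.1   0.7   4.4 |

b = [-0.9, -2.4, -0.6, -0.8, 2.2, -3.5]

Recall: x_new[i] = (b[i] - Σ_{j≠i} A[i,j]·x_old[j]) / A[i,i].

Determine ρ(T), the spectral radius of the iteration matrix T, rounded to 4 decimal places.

1.1471

Diagonal D = diag(-4.4, -4.7, -5.4, 5.3, -5.8, 4.4); L, U strict lower/upper.
Jacobi: T = -D⁻¹(L+U), T[0,3] = -(2.6)/(-4.4) = +0.5909; T[0,0] = 0.
  T[0,:] = [+0.0000, +0.5909, +0.1136, +0.5909, +0.2045, -0.1364]
  T[1,:] = [+0.5957, +0.0000, -0.4468, -0.2128, +0.1064, +0.2766]
  T[2,:] = [+0.5926, -0.6852, +0.0000, -0.0556, +0.2593, +0.0556]
  T[3,:] = [-0.2642, -0.3962, -0.3208, +0.0000, +0.3962, +0.2642]
  T[4,:] = [+0.0517, +0.5345, -0.4138, +0.2241, +0.0000, +0.4138]
  T[5,:] = [-0.2727, -0.4091, -0.1136, +0.7045, -0.1591, +0.0000]
|roots of det(T-λI)|: 1.1471, 0.7607, 0.7607, 0.4221, 0.4221, 0.3988.
spectral radius ρ = 1.1471; 1.1471 > 1: divergent.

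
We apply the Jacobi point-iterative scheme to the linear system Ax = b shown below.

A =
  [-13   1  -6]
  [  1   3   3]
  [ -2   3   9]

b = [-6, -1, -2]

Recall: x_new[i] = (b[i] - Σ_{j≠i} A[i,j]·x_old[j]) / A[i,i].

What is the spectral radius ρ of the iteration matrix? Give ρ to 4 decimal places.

0.5701

A = D + L + U where D = diag(-13, 3, 9).
Jacobi T = -D⁻¹(L+U): T[0,1] = -(1)/(-13) = +0.0769; T[0,0] = 0.
  T[0,:] = [+0.0000, +0.0769, -0.4615]
  T[1,:] = [-0.3333, +0.0000, -1.0000]
  T[2,:] = [+0.2222, -0.3333, +0.0000]
|λ(T)| sorted: 0.5701, 0.3463, 0.3463.
spectral radius ρ = 0.5701; 0.5701 < 1, so it converges for any x₀.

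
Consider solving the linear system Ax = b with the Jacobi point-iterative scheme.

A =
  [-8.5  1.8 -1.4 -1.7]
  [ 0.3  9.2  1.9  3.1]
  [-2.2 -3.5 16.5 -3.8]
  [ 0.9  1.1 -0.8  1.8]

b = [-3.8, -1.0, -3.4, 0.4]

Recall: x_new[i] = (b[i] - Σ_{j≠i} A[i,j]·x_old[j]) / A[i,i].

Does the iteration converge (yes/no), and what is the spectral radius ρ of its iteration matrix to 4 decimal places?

yes, ρ = 0.6234

A = D + L + U where D = diag(-8.5, 9.2, 16.5, 1.8).
T_J = -D⁻¹(L+U): T[3,0] = -(0.9)/(1.8) = -0.5000; T[3,3] = 0.
  T[0,:] = [+0.0000  +0.2118  -0.1647  -0.2000]
  T[1,:] = [-0.0326  +0.0000  -0.2065  -0.3370]
  T[2,:] = [+0.1333  +0.2121  +0.0000  +0.2303]
  T[3,:] = [-0.5000  -0.6111  +0.4444  +0.0000]
eigenvalue magnitudes: 0.6234, 0.5290, 0.0557, 0.0557.
ρ = 0.6234; 0.6234 < 1 ⇒ converges.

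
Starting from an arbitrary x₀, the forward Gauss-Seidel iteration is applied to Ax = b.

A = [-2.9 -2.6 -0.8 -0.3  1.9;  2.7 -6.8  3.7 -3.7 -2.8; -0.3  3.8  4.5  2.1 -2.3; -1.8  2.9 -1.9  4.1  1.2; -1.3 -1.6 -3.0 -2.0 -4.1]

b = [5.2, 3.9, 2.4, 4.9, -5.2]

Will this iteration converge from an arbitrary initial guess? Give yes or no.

no

A = D + L + U where D = diag(-2.9, -6.8, 4.5, 4.1, -4.1).
Gauss-Seidel: T = -(D+L)⁻¹U, row 0 first, T[0,2] = -(-0.8)/(-2.9) = -0.2759; later rows by forward substitution.
  T[0,:] = [+0.0000 -0.8966 -0.2759 -0.1034 +0.6552]
  T[1,:] = [+0.0000 -0.3560 +0.4346 -0.5852 -0.1516]
  T[2,:] = [+0.0000 +0.2408 -0.3854 +0.0206 +0.6828]
  T[3,:] = [+0.0000 -0.0302 -0.6071 +0.3780 +0.4186]
  T[4,:] = [+0.0000 +0.2617 +0.4960 +0.0617 -0.8524]
|λ(T)| sorted: 1.2479, 0.5263, 0.4170, 0.0771, 0.0000.
ρ(T) = max|λ| = 1.2479; 1.2479 > 1 ⇒ diverges.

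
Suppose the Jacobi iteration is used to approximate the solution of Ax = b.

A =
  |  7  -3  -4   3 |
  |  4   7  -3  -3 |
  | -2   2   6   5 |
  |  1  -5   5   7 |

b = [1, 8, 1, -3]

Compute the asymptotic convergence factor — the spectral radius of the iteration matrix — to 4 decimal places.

1.1356

Let D = diag(7, 7, 6, 7); L, U the strict triangles.
Jacobi: T = -D⁻¹(L+U), T[2,1] = -(2)/(6) = -0.3333; T[2,2] = 0.
  T[0,:] = [+0.0000  +0.4286  +0.5714  -0.4286]
  T[1,:] = [-0.5714  +0.0000  +0.4286  +0.4286]
  T[2,:] = [+0.3333  -0.3333  +0.0000  -0.8333]
  T[3,:] = [-0.1429  +0.7143  -0.7143  +0.0000]
|eigenvalues of T|: 1.1356, 0.8755, 0.5446, 0.5446.
ρ(T) = max|λ| = 1.1356; 1.1356 > 1: divergent.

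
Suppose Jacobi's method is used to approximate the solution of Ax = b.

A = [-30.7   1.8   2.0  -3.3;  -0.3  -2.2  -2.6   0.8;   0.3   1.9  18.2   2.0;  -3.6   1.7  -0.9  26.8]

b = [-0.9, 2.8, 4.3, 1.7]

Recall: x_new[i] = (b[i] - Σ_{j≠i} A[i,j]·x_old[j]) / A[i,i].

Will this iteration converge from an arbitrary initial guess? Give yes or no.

yes

Diagonal D = diag(-30.7, -2.2, 18.2, 26.8); L, U strict lower/upper.
T_J = -D⁻¹(L+U): T[1,0] = -(-0.3)/(-2.2) = -0.1364; T[1,1] = 0.
  T[0,:] = [+0.0000, +0.0586, +0.0651, -0.1075]
  T[1,:] = [-0.1364, +0.0000, -1.1818, +0.3636]
  T[2,:] = [-0.0165, -0.1044, +0.0000, -0.1099]
  T[3,:] = [+0.1343, -0.0634, +0.0336, +0.0000]
|λ(T)| sorted: 0.3369, 0.2839, 0.1592, 0.1592.
ρ(T) = max|λ| = 0.3369; 0.3369 < 1, so it converges for any x₀.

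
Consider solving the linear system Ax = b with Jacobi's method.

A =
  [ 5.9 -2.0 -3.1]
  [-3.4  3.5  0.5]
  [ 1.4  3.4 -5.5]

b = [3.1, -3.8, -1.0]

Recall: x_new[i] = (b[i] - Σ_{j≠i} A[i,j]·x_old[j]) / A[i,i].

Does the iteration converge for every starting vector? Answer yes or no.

yes

A = D + L + U where D = diag(5.9, 3.5, -5.5).
Jacobi T = -D⁻¹(L+U): T[2,1] = -(3.4)/(-5.5) = +0.6182; T[2,2] = 0.
  T[0,:] = [+0.0000 +0.3390 +0.5254]
  T[1,:] = [+0.9714 +0.0000 -0.1429]
  T[2,:] = [+0.2545 +0.6182 +0.0000]
|roots of det(T-λI)|: 0.8542, 0.5958, 0.5958.
ρ = 0.8542; 0.8542 < 1 ⇒ converges.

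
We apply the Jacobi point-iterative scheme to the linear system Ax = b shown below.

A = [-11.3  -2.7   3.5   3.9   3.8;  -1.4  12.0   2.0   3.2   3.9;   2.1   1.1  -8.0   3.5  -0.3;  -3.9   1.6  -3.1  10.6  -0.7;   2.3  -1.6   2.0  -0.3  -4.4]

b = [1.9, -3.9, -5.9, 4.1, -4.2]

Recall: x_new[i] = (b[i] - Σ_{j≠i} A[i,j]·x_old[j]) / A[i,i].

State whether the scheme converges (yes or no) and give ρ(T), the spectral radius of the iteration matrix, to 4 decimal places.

A = D + L + U where D = diag(-11.3, 12, -8, 10.6, -4.4).
Jacobi: T = -D⁻¹(L+U), T[4,3] = -(-0.3)/(-4.4) = -0.0682; T[4,4] = 0.
  T[0,:] = [+0.0000  -0.2389  +0.3097  +0.3451  +0.3363]
  T[1,:] = [+0.1167  +0.0000  -0.1667  -0.2667  -0.3250]
  T[2,:] = [+0.2625  +0.1375  +0.0000  +0.4375  -0.0375]
  T[3,:] = [+0.3679  -0.1509  +0.2925  +0.0000  +0.0660]
  T[4,:] = [+0.5227  -0.3636  +0.4545  -0.0682  +0.0000]
|eigenvalues of T|: 0.8989, 0.6058, 0.1281, 0.1057, 0.1057.
spectral radius ρ = 0.8989; 0.8989 < 1, so it converges for any x₀.

yes, ρ = 0.8989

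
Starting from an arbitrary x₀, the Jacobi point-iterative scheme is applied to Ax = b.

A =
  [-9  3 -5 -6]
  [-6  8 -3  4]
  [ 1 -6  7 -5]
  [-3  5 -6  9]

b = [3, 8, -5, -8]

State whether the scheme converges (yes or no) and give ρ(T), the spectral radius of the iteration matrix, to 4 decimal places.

Write A = D+L+U with D = diag(-9, 8, 7, 9).
Jacobi: T = -D⁻¹(L+U), T[3,0] = -(-3)/(9) = +0.3333; T[3,3] = 0.
  T[0,:] = [+0.0000  +0.3333  -0.5556  -0.6667]
  T[1,:] = [+0.7500  +0.0000  +0.3750  -0.5000]
  T[2,:] = [-0.1429  +0.8571  +0.0000  +0.7143]
  T[3,:] = [+0.3333  -0.5556  +0.6667  +0.0000]
|λ(T)| sorted: 1.2817, 0.7816, 0.7816, 0.1084.
spectral radius ρ = 1.2817; 1.2817 > 1: divergent.

no, ρ = 1.2817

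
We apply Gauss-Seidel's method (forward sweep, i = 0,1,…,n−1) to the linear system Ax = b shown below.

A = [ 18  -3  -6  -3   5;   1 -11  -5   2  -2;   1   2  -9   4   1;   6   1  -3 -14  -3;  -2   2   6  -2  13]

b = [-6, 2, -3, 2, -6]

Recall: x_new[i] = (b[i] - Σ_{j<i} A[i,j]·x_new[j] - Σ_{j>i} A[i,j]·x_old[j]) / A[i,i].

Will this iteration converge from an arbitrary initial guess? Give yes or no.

yes

Let D = diag(18, -11, -9, -14, 13); L, U the strict triangles.
T_GS = -(D+L)⁻¹U: row 0 first, T[0,4] = -(5)/(18) = -0.2778; later rows by forward substitution.
  T[0,:] = [+0.0000, +0.1667, +0.3333, +0.1667, -0.2778]
  T[1,:] = [+0.0000, +0.0152, -0.4242, +0.1970, -0.2071]
  T[2,:] = [+0.0000, +0.0219, -0.0572, +0.5067, +0.0342]
  T[3,:] = [+0.0000, +0.0678, +0.1248, -0.0231, -0.3555]
  T[4,:] = [+0.0000, +0.0236, +0.1622, -0.2421, -0.0814]
|eigenvalues of T|: 0.5449, 0.2347, 0.2347, 0.0370, 0.0000.
spectral radius ρ = 0.5449; 0.5449 < 1 ⇒ converges.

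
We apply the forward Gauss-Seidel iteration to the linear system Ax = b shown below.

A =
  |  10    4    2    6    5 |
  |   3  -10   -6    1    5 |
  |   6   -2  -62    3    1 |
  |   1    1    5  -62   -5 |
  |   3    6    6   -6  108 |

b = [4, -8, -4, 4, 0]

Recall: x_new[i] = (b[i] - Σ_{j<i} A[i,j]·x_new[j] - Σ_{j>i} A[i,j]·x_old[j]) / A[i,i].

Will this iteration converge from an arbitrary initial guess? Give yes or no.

yes

Split A = D + L + U, D = diag(10, -10, -62, -62, 108).
GS T = -(D+L)⁻¹U: row 0 first, T[0,3] = -(6)/(10) = -0.6000; later rows by forward substitution.
  T[0,:] = [+0.0000  -0.4000  -0.2000  -0.6000  -0.5000]
  T[1,:] = [+0.0000  -0.1200  -0.6600  -0.0800  +0.3500]
  T[2,:] = [+0.0000  -0.0348  +0.0019  -0.0071  -0.0435]
  T[3,:] = [+0.0000  -0.0112  -0.0137  -0.0115  -0.0866]
  T[4,:] = [+0.0000  +0.0191  +0.0414  +0.0209  -0.0079]
moduli |λ_i(T)| = 0.2408, 0.1121, 0.0310, 0.0310, 0.0000.
ρ(T) = max|λ| = 0.2408; 0.2408 < 1, so it converges for any x₀.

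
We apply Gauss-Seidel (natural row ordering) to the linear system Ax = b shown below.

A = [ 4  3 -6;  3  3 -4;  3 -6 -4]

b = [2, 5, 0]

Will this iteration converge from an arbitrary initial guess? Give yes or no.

no

A = D + L + U where D = diag(4, 3, -4).
GS T = -(D+L)⁻¹U: row 0 first, T[0,1] = -(3)/(4) = -0.7500; later rows by forward substitution.
  T[0,:] = [+0.0000 -0.7500 +1.5000]
  T[1,:] = [+0.0000 +0.7500 -0.1667]
  T[2,:] = [+0.0000 -1.6875 +1.3750]
|λ(T)| sorted: 1.6781, 0.4469, 0.0000.
spectral radius ρ = 1.6781; 1.6781 > 1 ⇒ diverges.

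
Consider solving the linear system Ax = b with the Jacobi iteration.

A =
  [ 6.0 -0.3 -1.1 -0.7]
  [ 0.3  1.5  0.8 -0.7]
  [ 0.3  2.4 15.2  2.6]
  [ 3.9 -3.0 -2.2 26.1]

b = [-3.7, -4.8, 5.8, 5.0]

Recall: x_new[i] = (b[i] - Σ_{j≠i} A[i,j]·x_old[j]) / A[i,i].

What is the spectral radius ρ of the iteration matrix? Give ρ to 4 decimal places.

Write A = D+L+U with D = diag(6, 1.5, 15.2, 26.1).
Jacobi: T = -D⁻¹(L+U), T[2,0] = -(0.3)/(15.2) = -0.0197; T[2,2] = 0.
  T[0,:] = [+0.0000, +0.0500, +0.1833, +0.1167]
  T[1,:] = [-0.2000, +0.0000, -0.5333, +0.4667]
  T[2,:] = [-0.0197, -0.1579, +0.0000, -0.1711]
  T[3,:] = [-0.1494, +0.1149, +0.0843, +0.0000]
|eigenvalues of T|: 0.3790, 0.3214, 0.1810, 0.1810.
ρ(T) = max|λ| = 0.3790; 0.3790 < 1, so it converges for any x₀.

0.3790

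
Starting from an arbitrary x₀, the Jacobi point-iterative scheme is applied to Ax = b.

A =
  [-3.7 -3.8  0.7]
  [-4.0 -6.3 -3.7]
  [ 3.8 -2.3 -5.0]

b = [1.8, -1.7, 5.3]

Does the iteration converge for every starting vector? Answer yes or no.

Write A = D+L+U with D = diag(-3.7, -6.3, -5).
Jacobi T = -D⁻¹(L+U): T[2,1] = -(-2.3)/(-5) = -0.4600; T[2,2] = 0.
  T[0,:] = [+0.0000  -1.0270  +0.1892]
  T[1,:] = [-0.6349  +0.0000  -0.5873]
  T[2,:] = [+0.7600  -0.4600  +0.0000]
|roots of det(T-λI)|: 1.2195, 0.6490, 0.6490.
ρ(T) = max|λ| = 1.2195; 1.2195 > 1, so it fails to converge.

no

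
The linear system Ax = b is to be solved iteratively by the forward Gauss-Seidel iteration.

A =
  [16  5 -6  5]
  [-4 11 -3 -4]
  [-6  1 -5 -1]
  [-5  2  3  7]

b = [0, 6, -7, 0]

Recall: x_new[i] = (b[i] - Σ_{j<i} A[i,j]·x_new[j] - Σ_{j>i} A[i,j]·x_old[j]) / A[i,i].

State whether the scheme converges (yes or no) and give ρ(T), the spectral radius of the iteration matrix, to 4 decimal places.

Write A = D+L+U with D = diag(16, 11, -5, 7).
T_GS = -(D+L)⁻¹U: row 0 first, T[0,2] = -(-6)/(16) = +0.3750; later rows by forward substitution.
  T[0,:] = [+0.0000  -0.3125  +0.3750  -0.3125]
  T[1,:] = [+0.0000  -0.1136  +0.4091  +0.2500]
  T[2,:] = [+0.0000  +0.3523  -0.3682  +0.2250]
  T[3,:] = [+0.0000  -0.3417  +0.3088  -0.3911]
eigenvalue magnitudes: 0.7030, 0.2416, 0.0717, 0.0000.
ρ(T) = max|λ| = 0.7030; 0.7030 < 1: convergent.

yes, ρ = 0.7030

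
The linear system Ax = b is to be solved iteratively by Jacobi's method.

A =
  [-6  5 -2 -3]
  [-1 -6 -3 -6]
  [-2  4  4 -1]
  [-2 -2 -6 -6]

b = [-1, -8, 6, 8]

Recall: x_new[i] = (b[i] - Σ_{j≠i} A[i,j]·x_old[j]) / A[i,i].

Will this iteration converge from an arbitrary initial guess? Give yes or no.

no

Write A = D+L+U with D = diag(-6, -6, 4, -6).
Jacobi T = -D⁻¹(L+U): T[2,3] = -(-1)/(4) = +0.2500; T[2,2] = 0.
  T[0,:] = [+0.0000 +0.8333 -0.3333 -0.5000]
  T[1,:] = [-0.1667 +0.0000 -0.5000 -1.0000]
  T[2,:] = [+0.5000 -1.0000 +0.0000 +0.2500]
  T[3,:] = [-0.3333 -0.3333 -1.0000 +0.0000]
eigenvalue magnitudes: 1.1875, 0.7930, 0.7930, 0.7192.
ρ = 1.1875; 1.1875 > 1: divergent.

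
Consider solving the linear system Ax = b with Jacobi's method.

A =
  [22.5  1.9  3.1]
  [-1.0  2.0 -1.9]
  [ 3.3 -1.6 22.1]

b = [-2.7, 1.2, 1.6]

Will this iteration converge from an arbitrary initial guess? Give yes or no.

yes

Write A = D+L+U with D = diag(22.5, 2, 22.1).
Jacobi T = -D⁻¹(L+U): T[0,1] = -(1.9)/(22.5) = -0.0844; T[0,0] = 0.
  T[0,:] = [+0.0000 -0.0844 -0.1378]
  T[1,:] = [+0.5000 +0.0000 +0.9500]
  T[2,:] = [-0.1493 +0.0724 +0.0000]
moduli |λ_i(T)| = 0.2702, 0.1609, 0.1609.
spectral radius ρ = 0.2702; 0.2702 < 1, so it converges for any x₀.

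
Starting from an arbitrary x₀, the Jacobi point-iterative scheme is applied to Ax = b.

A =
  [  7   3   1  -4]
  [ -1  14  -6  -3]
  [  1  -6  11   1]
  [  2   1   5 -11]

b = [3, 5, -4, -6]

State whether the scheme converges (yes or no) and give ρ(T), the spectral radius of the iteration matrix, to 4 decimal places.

yes, ρ = 0.5482

Diagonal D = diag(7, 14, 11, -11); L, U strict lower/upper.
T_J = -D⁻¹(L+U): T[2,1] = -(-6)/(11) = +0.5455; T[2,2] = 0.
  T[0,:] = [+0.0000 -0.4286 -0.1429 +0.5714]
  T[1,:] = [+0.0714 +0.0000 +0.4286 +0.2143]
  T[2,:] = [-0.0909 +0.5455 +0.0000 -0.0909]
  T[3,:] = [+0.1818 +0.0909 +0.4545 +0.0000]
moduli |λ_i(T)| = 0.5482, 0.3702, 0.3702, 0.1841.
ρ = 0.5482; 0.5482 < 1 ⇒ converges.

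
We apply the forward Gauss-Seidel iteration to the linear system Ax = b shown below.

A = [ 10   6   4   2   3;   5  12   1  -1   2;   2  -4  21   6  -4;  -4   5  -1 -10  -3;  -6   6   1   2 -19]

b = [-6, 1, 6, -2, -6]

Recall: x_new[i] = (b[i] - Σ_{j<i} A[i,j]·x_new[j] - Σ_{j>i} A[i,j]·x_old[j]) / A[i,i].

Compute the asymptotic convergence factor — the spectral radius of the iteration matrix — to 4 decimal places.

0.3776

Let D = diag(10, 12, 21, -10, -19); L, U the strict triangles.
T_GS = -(D+L)⁻¹U: row 0 first, T[0,4] = -(3)/(10) = -0.3000; later rows by forward substitution.
  T[0,:] = [+0.0000  -0.6000  -0.4000  -0.2000  -0.3000]
  T[1,:] = [+0.0000  +0.2500  +0.0833  +0.1667  -0.0417]
  T[2,:] = [+0.0000  +0.1048  +0.0540  -0.2349  +0.2111]
  T[3,:] = [+0.0000  +0.3545  +0.1963  +0.1868  -0.2219]
  T[4,:] = [+0.0000  +0.3113  +0.1761  +0.1231  +0.0693]
|roots of det(T-λI)|: 0.3776, 0.1922, 0.1366, 0.1366, 0.0000.
spectral radius ρ = 0.3776; 0.3776 < 1: convergent.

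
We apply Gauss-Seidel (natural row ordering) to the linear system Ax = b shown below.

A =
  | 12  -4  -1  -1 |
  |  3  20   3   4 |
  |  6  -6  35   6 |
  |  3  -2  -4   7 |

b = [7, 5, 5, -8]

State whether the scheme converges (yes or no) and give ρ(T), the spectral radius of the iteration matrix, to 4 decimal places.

yes, ρ = 0.4510

Write A = D+L+U with D = diag(12, 20, 35, 7).
GS T = -(D+L)⁻¹U: row 0 first, T[0,2] = -(-1)/(12) = +0.0833; later rows by forward substitution.
  T[0,:] = [+0.0000 +0.3333 +0.0833 +0.0833]
  T[1,:] = [+0.0000 -0.0500 -0.1625 -0.2125]
  T[2,:] = [+0.0000 -0.0657 -0.0421 -0.2221]
  T[3,:] = [+0.0000 -0.1947 -0.1062 -0.2234]
|λ(T)| sorted: 0.4510, 0.0903, 0.0903, 0.0000.
ρ = 0.4510; 0.4510 < 1, so it converges for any x₀.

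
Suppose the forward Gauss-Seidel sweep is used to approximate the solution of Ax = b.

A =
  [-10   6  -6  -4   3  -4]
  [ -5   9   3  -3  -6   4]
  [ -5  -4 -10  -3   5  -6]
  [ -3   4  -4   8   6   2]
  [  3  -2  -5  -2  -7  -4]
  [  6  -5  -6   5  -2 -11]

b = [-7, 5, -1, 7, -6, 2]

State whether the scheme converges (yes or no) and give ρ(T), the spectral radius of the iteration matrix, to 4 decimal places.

Split A = D + L + U, D = diag(-10, 9, -10, 8, -7, -11).
T_GS = -(D+L)⁻¹U: row 0 first, T[0,4] = -(3)/(-10) = +0.3000; later rows by forward substitution.
  T[0,:] = [+0.0000, +0.6000, -0.6000, -0.4000, +0.3000, -0.4000]
  T[1,:] = [+0.0000, +0.3333, -0.6667, +0.1111, +0.8333, -0.6667]
  T[2,:] = [+0.0000, -0.4333, +0.5667, -0.1444, +0.0167, -0.1333]
  T[3,:] = [+0.0000, -0.1583, +0.3917, -0.2778, -1.0458, -0.1333]
  T[4,:] = [+0.0000, +0.5167, -0.5833, -0.0206, +0.1774, -0.4190]
  T[5,:] = [+0.0000, +0.2462, -0.0492, -0.3124, -0.7319, +0.1732]
|λ(T)| sorted: 1.2376, 0.7146, 0.3548, 0.2642, 0.1692, 0.0000.
spectral radius ρ = 1.2376; 1.2376 > 1 ⇒ diverges.

no, ρ = 1.2376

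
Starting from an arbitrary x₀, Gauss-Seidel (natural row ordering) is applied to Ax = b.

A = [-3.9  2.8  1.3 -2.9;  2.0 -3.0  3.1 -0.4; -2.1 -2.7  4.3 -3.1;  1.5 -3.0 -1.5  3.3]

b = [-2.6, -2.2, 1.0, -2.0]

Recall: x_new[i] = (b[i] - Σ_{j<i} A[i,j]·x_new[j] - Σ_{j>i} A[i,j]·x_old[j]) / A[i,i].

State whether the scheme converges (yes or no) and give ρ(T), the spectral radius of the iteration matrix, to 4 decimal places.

no, ρ = 1.3517

Write A = D+L+U with D = diag(-3.9, -3, 4.3, 3.3).
T_GS = -(D+L)⁻¹U: row 0 first, T[0,2] = -(1.3)/(-3.9) = +0.3333; later rows by forward substitution.
  T[0,:] = [+0.0000 +0.7179 +0.3333 -0.7436]
  T[1,:] = [+0.0000 +0.4786 +1.2556 -0.6291]
  T[2,:] = [+0.0000 +0.6512 +0.9512 -0.0372]
  T[3,:] = [+0.0000 +0.4048 +1.4222 -0.2508]
eigenvalue magnitudes: 1.3517, 0.5192, 0.3464, 0.0000.
ρ = 1.3517; 1.3517 > 1: divergent.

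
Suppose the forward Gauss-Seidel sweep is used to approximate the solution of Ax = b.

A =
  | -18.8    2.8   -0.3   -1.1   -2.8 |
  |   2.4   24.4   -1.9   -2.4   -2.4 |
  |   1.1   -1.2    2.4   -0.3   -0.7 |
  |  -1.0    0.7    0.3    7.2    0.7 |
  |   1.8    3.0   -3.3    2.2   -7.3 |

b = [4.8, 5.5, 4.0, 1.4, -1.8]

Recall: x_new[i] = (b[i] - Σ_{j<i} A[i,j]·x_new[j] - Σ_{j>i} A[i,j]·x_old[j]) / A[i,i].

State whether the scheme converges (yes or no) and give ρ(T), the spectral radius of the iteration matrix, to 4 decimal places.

Split A = D + L + U, D = diag(-18.8, 24.4, 2.4, 7.2, -7.3).
GS T = -(D+L)⁻¹U: row 0 first, T[0,1] = -(2.8)/(-18.8) = +0.1489; later rows by forward substitution.
  T[0,:] = [+0.0000  +0.1489  -0.0160  -0.0585  -0.1489]
  T[1,:] = [+0.0000  -0.0146  +0.0794  +0.1041  +0.1130]
  T[2,:] = [+0.0000  -0.0756  +0.0470  +0.2039  +0.4164]
  T[3,:] = [+0.0000  +0.0253  -0.0119  -0.0267  -0.1462]
  T[4,:] = [+0.0000  +0.0725  +0.0039  -0.0719  -0.2226]
|λ(T)| sorted: 0.2765, 0.0560, 0.0560, 0.0401, 0.0000.
ρ = 0.2765; 0.2765 < 1 ⇒ converges.

yes, ρ = 0.2765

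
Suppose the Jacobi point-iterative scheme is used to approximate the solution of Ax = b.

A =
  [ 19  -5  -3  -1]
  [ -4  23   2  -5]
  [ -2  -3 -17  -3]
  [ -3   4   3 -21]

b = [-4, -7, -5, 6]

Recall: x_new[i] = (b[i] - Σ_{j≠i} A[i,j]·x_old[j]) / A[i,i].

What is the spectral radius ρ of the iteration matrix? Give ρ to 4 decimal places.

0.2880

Let D = diag(19, 23, -17, -21); L, U the strict triangles.
Jacobi: T = -D⁻¹(L+U), T[1,0] = -(-4)/(23) = +0.1739; T[1,1] = 0.
  T[0,:] = [+0.0000 +0.2632 +0.1579 +0.0526]
  T[1,:] = [+0.1739 +0.0000 -0.0870 +0.2174]
  T[2,:] = [-0.1176 -0.1765 +0.0000 -0.1765]
  T[3,:] = [-0.1429 +0.1905 +0.1429 +0.0000]
moduli |λ_i(T)| = 0.2880, 0.1337, 0.1337, 0.0610.
spectral radius ρ = 0.2880; 0.2880 < 1 ⇒ converges.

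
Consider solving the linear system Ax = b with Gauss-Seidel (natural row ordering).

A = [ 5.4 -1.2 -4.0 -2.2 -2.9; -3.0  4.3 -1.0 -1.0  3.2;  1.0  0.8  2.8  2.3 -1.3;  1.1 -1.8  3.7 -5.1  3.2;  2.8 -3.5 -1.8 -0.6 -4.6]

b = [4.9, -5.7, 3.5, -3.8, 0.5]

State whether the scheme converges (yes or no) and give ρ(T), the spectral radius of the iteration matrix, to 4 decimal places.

Diagonal D = diag(5.4, 4.3, 2.8, -5.1, -4.6); L, U strict lower/upper.
GS T = -(D+L)⁻¹U: row 0 first, T[0,3] = -(-2.2)/(5.4) = +0.4074; later rows by forward substitution.
  T[0,:] = [+0.0000 +0.2222 +0.7407 +0.4074 +0.5370]
  T[1,:] = [+0.0000 +0.1550 +0.7494 +0.5168 -0.3695]
  T[2,:] = [+0.0000 -0.1237 -0.4787 -1.1146 +0.3781]
  T[3,:] = [+0.0000 -0.0965 -0.4520 -0.9031 +1.1480]
  T[4,:] = [+0.0000 +0.0783 +0.1270 +0.4087 +0.3104]
eigenvalue magnitudes: 1.5748, 0.5864, 0.1733, 0.1013, 0.0000.
spectral radius ρ = 1.5748; 1.5748 > 1 ⇒ diverges.

no, ρ = 1.5748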